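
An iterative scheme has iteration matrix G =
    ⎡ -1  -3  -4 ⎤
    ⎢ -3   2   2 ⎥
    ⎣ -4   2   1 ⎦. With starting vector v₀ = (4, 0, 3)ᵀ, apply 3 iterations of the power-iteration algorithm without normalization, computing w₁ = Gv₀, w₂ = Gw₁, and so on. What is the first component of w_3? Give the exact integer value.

-272

w1 = Gv₀ = (-16, -6, -13)
w2 = Gw1 = (86, 10, 39)
w3 = Gw2 = (-272, -160, -285)
The requested component of w3 is -272.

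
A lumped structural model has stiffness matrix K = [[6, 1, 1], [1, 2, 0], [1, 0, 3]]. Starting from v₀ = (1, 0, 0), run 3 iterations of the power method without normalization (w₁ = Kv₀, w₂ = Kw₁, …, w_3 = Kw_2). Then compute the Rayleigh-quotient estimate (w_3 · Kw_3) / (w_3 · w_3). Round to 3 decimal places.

λ ≈ 6.506

w1 = Kv₀ = (6·1 + 1·0 + 1·0; 1·1 + 2·0 + 0·0; 1·1 + 0·0 + 3·0) = (6, 1, 1)
w2 = Kw1 = (6·6 + 1·1 + 1·1; 1·6 + 2·1 + 0·1; 1·6 + 0·1 + 3·1) = (38, 8, 9)
w3 = Kw2 = (245, 54, 65)
Kw3 = (1589, 353, 440)
w3·Kw3 = 245·1589 + 54·353 + 65·440 = 436967; w3·w3 = 245·245 + 54·54 + 65·65 = 67166
λ ≈ 436967/67166 = 6.506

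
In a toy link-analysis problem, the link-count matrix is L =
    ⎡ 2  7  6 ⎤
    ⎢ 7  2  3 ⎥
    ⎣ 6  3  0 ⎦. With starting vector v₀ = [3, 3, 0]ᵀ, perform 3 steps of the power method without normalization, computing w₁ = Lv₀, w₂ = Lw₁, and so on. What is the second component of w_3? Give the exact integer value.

4212

w1 = Lv₀ = (2·3 + 7·3 + 6·0; 7·3 + 2·3 + 3·0; 6·3 + 3·3 + 0·0) = (27, 27, 27)
w2 = Lw1 = (2·27 + 7·27 + 6·27; 7·27 + 2·27 + 3·27; 6·27 + 3·27 + 0·27) = (405, 324, 243)
w3 = Lw2 = (4536, 4212, 3402)
The requested component of w3 is 4212.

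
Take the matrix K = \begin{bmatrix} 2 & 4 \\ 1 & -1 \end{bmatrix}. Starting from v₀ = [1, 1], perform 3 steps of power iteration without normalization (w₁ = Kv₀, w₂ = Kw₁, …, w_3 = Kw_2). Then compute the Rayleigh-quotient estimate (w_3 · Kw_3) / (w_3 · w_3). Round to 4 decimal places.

w1 = Kv₀ = (2·1 + 4·1; 1·1 + (-1)·1) = (6, 0)
w2 = Kw1 = (2·6 + 4·0; 1·6 + (-1)·0) = (12, 6)
w3 = Kw2 = (48, 6)
Kw3 = (120, 42)
w3·Kw3 = 48·120 + 6·42 = 6012; w3·w3 = 48·48 + 6·6 = 2340
λ ≈ 6012/2340 = 2.5692

λ ≈ 2.5692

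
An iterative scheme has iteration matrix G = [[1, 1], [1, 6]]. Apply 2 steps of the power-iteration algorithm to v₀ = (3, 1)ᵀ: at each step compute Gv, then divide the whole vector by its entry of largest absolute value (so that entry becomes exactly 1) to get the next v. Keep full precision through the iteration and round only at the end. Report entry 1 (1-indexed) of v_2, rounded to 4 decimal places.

0.2241

Gv0 = (4.00000, 9.00000); divide by 9.00000 → v1 = (0.44444, 1.00000)
Gv1 = (1.44444, 6.44444); divide by 6.44444 → v2 = (0.22414, 1.00000)
Requested entry of v2: 13/58 = 0.2241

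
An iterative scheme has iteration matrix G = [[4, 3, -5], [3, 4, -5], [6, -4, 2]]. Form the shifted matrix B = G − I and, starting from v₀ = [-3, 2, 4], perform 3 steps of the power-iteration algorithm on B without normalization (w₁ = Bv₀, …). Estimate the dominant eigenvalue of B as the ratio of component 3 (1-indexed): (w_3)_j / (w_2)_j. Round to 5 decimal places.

1.82353

B = G − I has rows (3, 3, -5); (3, 3, -5); (6, -4, 1)
w1 = Bv₀ = (-23, -23, -22)
w2 = Bw1 = (-28, -28, -68)
w3 = Bw2 = (172, 172, -124)
Ratio: -124/-68 = 1.82353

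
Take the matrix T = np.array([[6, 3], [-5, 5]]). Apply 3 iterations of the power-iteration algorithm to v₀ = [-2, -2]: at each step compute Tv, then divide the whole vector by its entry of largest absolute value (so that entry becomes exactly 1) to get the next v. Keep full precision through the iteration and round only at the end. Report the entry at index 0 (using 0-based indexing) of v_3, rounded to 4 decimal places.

Tv0 = (-18.00000, 0.00000); divide by -18.00000 → v1 = (1.00000, 0.00000)
Tv1 = (6.00000, -5.00000); divide by 6.00000 → v2 = (1.00000, -0.83333)
Tv2 = (3.50000, -9.16667); divide by -9.16667 → v3 = (-0.38182, 1.00000)
Requested entry of v3: -378/990 = -0.3818

-0.3818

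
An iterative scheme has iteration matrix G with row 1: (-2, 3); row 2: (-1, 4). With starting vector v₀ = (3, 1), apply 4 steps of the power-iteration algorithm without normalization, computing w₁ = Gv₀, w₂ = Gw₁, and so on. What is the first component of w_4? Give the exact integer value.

w1 = Gv₀ = ((-2)·3 + 3·1; (-1)·3 + 4·1) = (-3, 1)
w2 = Gw1 = ((-2)·(-3) + 3·1; (-1)·(-3) + 4·1) = (9, 7)
w3 = Gw2 = (3, 19)
w4 = Gw3 = (51, 73)
The requested component of w4 is 51.

51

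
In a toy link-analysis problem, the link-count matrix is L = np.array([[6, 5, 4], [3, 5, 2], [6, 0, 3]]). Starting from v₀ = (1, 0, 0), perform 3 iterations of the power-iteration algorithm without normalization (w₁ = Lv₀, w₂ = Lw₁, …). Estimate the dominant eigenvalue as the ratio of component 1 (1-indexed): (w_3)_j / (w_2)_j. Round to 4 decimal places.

w1 = Lv₀ = (6, 3, 6)
w2 = Lw1 = (75, 45, 54)
w3 = Lw2 = (891, 558, 612)
Ratio at component: 891 / 75 = 11.8800

λ ≈ 11.8800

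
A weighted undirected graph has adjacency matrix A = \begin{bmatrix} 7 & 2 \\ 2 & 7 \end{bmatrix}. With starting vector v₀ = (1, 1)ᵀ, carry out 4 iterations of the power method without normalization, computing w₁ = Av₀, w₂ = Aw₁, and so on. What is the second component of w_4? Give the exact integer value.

w1 = Av₀ = (7·1 + 2·1; 2·1 + 7·1) = (9, 9)
w2 = Aw1 = (7·9 + 2·9; 2·9 + 7·9) = (81, 81)
w3 = Aw2 = (729, 729)
w4 = Aw3 = (6561, 6561)
The requested component of w4 is 6561.

6561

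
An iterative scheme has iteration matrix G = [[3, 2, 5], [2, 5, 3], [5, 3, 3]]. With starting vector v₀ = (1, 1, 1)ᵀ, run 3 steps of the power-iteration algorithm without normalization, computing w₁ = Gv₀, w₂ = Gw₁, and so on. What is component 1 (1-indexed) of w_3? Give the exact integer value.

1086

w1 = Gv₀ = (10, 10, 11)
w2 = Gw1 = (105, 103, 113)
w3 = Gw2 = (1086, 1064, 1173)
The requested component of w3 is 1086.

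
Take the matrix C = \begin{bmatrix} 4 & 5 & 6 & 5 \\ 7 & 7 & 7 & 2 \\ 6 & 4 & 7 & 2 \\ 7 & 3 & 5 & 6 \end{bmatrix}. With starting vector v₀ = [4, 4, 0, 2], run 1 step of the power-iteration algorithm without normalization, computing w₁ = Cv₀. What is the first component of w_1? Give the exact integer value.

w1 = Cv₀ = (46, 60, 44, 52)
The requested component of w1 is 46.

46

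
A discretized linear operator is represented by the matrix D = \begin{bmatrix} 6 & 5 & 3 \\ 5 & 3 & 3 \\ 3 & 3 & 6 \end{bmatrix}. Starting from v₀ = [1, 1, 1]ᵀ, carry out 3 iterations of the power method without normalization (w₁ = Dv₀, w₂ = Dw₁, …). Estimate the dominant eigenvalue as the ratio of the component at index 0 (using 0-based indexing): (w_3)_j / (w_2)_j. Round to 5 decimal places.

w1 = Dv₀ = (6·1 + 5·1 + 3·1; 5·1 + 3·1 + 3·1; 3·1 + 3·1 + 6·1) = (14, 11, 12)
w2 = Dw1 = (6·14 + 5·11 + 3·12; 5·14 + 3·11 + 3·12; 3·14 + 3·11 + 6·12) = (175, 139, 147)
w3 = Dw2 = (2186, 1733, 1824)
Ratio at component: 2186 / 175 = 12.49143

λ ≈ 12.49143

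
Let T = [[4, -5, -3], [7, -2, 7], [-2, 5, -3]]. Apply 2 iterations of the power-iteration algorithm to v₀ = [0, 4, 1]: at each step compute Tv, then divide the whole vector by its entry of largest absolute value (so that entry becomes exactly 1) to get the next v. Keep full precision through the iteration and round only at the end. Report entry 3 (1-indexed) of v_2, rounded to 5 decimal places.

0.07246

Tv0 = (-23.000000, -1.000000, 17.000000); divide by -23.000000 → v1 = (1.000000, 0.043478, -0.739130)
Tv1 = (6.000000, 1.739130, 0.434783); divide by 6.000000 → v2 = (1.000000, 0.289855, 0.072464)
Requested entry of v2: -10/-138 = 0.07246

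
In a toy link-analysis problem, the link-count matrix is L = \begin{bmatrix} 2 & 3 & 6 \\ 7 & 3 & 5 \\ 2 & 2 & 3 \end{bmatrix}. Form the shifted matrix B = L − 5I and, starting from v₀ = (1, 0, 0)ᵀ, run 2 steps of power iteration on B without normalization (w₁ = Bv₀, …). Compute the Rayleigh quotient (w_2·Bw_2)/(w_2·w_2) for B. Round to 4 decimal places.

B = L − 5I has rows (-3, 3, 6); (7, -2, 5); (2, 2, -2)
w1 = Bv₀ = (-3, 7, 2)
w2 = Bw1 = (42, -25, 4)
Bw2 = (-177, 364, 26)
w2·Bw2 = -16430; w2·w2 = 2405; μ ≈ -16430/2405 = -6.8316

μ ≈ -6.8316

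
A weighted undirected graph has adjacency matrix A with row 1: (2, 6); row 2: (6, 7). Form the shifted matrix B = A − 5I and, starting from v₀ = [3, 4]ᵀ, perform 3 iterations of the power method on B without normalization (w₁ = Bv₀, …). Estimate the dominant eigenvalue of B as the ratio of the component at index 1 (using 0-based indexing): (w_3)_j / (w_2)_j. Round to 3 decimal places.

B = A − 5I has rows (-3, 6); (6, 2)
w1 = Bv₀ = ((-3)·3 + 6·4; 6·3 + 2·4) = (15, 26)
w2 = Bw1 = ((-3)·15 + 6·26; 6·15 + 2·26) = (111, 142)
w3 = Bw2 = (519, 950)
Ratio: 950/142 = 6.690

μ ≈ 6.690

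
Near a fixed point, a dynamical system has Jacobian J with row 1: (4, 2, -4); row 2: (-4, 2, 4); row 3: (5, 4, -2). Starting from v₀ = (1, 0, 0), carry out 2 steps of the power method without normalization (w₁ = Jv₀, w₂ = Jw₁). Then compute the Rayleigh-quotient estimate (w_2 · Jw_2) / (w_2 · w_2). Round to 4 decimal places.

3.5918

w1 = Jv₀ = (4, -4, 5)
w2 = Jw1 = (-12, -4, -6)
Jw2 = (-32, 16, -64)
w2·Jw2 = (-12)·(-32) + (-4)·16 + (-6)·(-64) = 704; w2·w2 = (-12)·(-12) + (-4)·(-4) + (-6)·(-6) = 196
λ ≈ 704/196 = 3.5918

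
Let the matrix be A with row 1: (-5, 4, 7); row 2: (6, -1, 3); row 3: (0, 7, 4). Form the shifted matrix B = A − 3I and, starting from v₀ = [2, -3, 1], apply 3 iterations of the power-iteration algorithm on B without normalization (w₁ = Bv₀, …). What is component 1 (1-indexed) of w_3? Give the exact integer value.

B = A − 3I has rows (-8, 4, 7); (6, -4, 3); (0, 7, 1)
w1 = Bv₀ = ((-8)·2 + 4·(-3) + 7·1; 6·2 + (-4)·(-3) + 3·1; 0·2 + 7·(-3) + 1·1) = (-21, 27, -20)
w2 = Bw1 = ((-8)·(-21) + 4·27 + 7·(-20); 6·(-21) + (-4)·27 + 3·(-20); 0·(-21) + 7·27 + 1·(-20)) = (136, -294, 169)
w3 = Bw2 = (-1081, 2499, -1889)
Requested component of w3: -1081

-1081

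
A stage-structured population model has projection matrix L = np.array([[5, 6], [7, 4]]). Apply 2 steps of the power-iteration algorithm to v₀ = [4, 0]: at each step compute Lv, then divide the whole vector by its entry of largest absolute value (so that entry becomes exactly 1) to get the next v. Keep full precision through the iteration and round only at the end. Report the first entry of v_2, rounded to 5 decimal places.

Lv0 = (20.000000, 28.000000); divide by 28.000000 → v1 = (0.714286, 1.000000)
Lv1 = (9.571429, 9.000000); divide by 9.571429 → v2 = (1.000000, 0.940299)
Requested entry of v2: 268/268 = 1.00000

1.00000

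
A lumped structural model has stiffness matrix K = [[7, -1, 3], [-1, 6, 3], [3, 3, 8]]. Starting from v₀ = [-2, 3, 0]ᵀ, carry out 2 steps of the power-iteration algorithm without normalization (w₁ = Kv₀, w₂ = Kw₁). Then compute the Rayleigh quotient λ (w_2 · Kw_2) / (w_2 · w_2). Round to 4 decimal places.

λ ≈ 7.5318

w1 = Kv₀ = (7·(-2) + (-1)·3 + 3·0; (-1)·(-2) + 6·3 + 3·0; 3·(-2) + 3·3 + 8·0) = (-17, 20, 3)
w2 = Kw1 = (7·(-17) + (-1)·20 + 3·3; (-1)·(-17) + 6·20 + 3·3; 3·(-17) + 3·20 + 8·3) = (-130, 146, 33)
Kw2 = (-957, 1105, 312)
w2·Kw2 = (-130)·(-957) + 146·1105 + 33·312 = 296036; w2·w2 = (-130)·(-130) + 146·146 + 33·33 = 39305
λ ≈ 296036/39305 = 7.5318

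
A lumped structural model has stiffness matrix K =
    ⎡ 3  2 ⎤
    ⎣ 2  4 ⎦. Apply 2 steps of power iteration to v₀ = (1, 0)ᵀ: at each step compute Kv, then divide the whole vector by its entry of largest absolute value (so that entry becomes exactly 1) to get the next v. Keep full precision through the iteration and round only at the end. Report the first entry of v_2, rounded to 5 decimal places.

0.92857

Kv0 = (3.000000, 2.000000); divide by 3.000000 → v1 = (1.000000, 0.666667)
Kv1 = (4.333333, 4.666667); divide by 4.666667 → v2 = (0.928571, 1.000000)
Requested entry of v2: 13/14 = 0.92857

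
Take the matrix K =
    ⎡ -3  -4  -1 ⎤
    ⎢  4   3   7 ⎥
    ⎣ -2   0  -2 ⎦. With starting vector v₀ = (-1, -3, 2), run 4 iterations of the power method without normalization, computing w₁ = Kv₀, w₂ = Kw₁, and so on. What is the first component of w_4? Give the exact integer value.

711

w1 = Kv₀ = ((-3)·(-1) + (-4)·(-3) + (-1)·2; 4·(-1) + 3·(-3) + 7·2; (-2)·(-1) + 0·(-3) + (-2)·2) = (13, 1, -2)
w2 = Kw1 = ((-3)·13 + (-4)·1 + (-1)·(-2); 4·13 + 3·1 + 7·(-2); (-2)·13 + 0·1 + (-2)·(-2)) = (-41, 41, -22)
w3 = Kw2 = (-19, -195, 126)
w4 = Kw3 = (711, 221, -214)
The requested component of w4 is 711.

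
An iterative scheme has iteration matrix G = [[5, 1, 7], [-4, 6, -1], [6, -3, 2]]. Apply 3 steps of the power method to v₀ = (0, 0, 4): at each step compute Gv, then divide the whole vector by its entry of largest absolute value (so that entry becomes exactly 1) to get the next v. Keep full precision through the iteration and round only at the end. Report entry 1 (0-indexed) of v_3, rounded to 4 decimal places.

Gv0 = (28.00000, -4.00000, 8.00000); divide by 28.00000 → v1 = (1.00000, -0.14286, 0.28571)
Gv1 = (6.85714, -5.14286, 7.00000); divide by 7.00000 → v2 = (0.97959, -0.73469, 1.00000)
Gv2 = (11.16327, -9.32653, 10.08163); divide by 11.16327 → v3 = (1.00000, -0.83547, 0.90311)
Requested entry of v3: -1828/2188 = -0.8355

-0.8355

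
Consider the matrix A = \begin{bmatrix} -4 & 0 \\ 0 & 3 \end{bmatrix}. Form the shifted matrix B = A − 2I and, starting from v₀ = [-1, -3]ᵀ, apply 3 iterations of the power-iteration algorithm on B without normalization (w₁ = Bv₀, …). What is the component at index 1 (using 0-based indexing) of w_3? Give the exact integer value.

B = A − 2I has rows (-6, 0); (0, 1)
w1 = Bv₀ = ((-6)·(-1) + 0·(-3); 0·(-1) + 1·(-3)) = (6, -3)
w2 = Bw1 = ((-6)·6 + 0·(-3); 0·6 + 1·(-3)) = (-36, -3)
w3 = Bw2 = (216, -3)
Requested component of w3: -3

-3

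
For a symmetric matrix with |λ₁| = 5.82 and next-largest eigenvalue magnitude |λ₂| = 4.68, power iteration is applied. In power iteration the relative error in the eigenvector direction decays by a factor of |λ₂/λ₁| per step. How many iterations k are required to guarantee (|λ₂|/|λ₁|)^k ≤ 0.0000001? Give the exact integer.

|λ₂/λ₁| = 4.68/5.82 = 0.80412
Need k ≥ ln(0.0000001) / ln(0.80412) = -16.1181 / -0.2180 ≈ 73.935
Smallest integer k satisfying the bound: 74

74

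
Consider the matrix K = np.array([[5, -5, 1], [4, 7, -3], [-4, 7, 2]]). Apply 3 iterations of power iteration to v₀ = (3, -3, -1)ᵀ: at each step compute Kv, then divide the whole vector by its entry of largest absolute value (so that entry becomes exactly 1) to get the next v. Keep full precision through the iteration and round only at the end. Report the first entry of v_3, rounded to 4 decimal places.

-0.1694

Kv0 = (29.00000, -6.00000, -35.00000); divide by -35.00000 → v1 = (-0.82857, 0.17143, 1.00000)
Kv1 = (-4.00000, -5.11429, 6.51429); divide by 6.51429 → v2 = (-0.61404, -0.78509, 1.00000)
Kv2 = (1.85526, -10.95175, -1.03947); divide by -10.95175 → v3 = (-0.16940, 1.00000, 0.09491)
Requested entry of v3: -423/2497 = -0.1694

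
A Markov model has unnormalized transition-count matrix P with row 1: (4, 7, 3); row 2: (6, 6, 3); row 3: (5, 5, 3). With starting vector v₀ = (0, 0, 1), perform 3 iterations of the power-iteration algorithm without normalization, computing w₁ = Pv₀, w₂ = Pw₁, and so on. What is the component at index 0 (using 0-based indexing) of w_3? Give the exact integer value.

w1 = Pv₀ = (4·0 + 7·0 + 3·1; 6·0 + 6·0 + 3·1; 5·0 + 5·0 + 3·1) = (3, 3, 3)
w2 = Pw1 = (4·3 + 7·3 + 3·3; 6·3 + 6·3 + 3·3; 5·3 + 5·3 + 3·3) = (42, 45, 39)
w3 = Pw2 = (600, 639, 552)
The requested component of w3 is 600.

600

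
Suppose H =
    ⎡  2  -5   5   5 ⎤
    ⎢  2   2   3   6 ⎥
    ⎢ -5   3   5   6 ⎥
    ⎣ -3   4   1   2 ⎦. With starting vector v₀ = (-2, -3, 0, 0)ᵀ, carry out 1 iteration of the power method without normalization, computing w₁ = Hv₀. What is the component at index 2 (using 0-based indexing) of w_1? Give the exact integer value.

1

w1 = Hv₀ = (2·(-2) + (-5)·(-3) + 5·0 + 5·0; 2·(-2) + 2·(-3) + 3·0 + 6·0; (-5)·(-2) + 3·(-3) + 5·0 + 6·0; (-3)·(-2) + 4·(-3) + 1·0 + 2·0) = (11, -10, 1, -6)
The requested component of w1 is 1.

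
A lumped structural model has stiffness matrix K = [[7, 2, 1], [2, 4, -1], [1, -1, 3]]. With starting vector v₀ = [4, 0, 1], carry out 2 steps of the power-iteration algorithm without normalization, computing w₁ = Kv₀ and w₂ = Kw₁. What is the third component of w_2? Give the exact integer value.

w1 = Kv₀ = (7·4 + 2·0 + 1·1; 2·4 + 4·0 + (-1)·1; 1·4 + (-1)·0 + 3·1) = (29, 7, 7)
w2 = Kw1 = (7·29 + 2·7 + 1·7; 2·29 + 4·7 + (-1)·7; 1·29 + (-1)·7 + 3·7) = (224, 79, 43)
The requested component of w2 is 43.

43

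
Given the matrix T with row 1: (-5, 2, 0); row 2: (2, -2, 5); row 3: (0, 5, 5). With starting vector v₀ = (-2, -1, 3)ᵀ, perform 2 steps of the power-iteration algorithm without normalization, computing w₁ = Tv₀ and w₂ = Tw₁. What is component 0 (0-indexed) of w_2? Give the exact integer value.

-14

w1 = Tv₀ = ((-5)·(-2) + 2·(-1) + 0·3; 2·(-2) + (-2)·(-1) + 5·3; 0·(-2) + 5·(-1) + 5·3) = (8, 13, 10)
w2 = Tw1 = ((-5)·8 + 2·13 + 0·10; 2·8 + (-2)·13 + 5·10; 0·8 + 5·13 + 5·10) = (-14, 40, 115)
The requested component of w2 is -14.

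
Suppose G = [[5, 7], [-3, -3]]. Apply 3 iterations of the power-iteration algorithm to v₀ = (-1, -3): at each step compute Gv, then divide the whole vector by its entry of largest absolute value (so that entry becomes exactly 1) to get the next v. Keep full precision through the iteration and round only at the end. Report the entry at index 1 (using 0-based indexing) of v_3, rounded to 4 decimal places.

0.1875

Gv0 = (-26.00000, 12.00000); divide by -26.00000 → v1 = (1.00000, -0.46154)
Gv1 = (1.76923, -1.61538); divide by 1.76923 → v2 = (1.00000, -0.91304)
Gv2 = (-1.39130, -0.26087); divide by -1.39130 → v3 = (1.00000, 0.18750)
Requested entry of v3: 12/64 = 0.1875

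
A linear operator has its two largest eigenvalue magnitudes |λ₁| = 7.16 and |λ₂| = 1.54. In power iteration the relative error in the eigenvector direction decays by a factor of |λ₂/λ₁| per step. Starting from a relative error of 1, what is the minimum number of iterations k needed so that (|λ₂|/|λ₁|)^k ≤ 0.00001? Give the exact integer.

8

|λ₂/λ₁| = 1.54/7.16 = 0.21508
Need k ≥ ln(0.00001) / ln(0.21508) = -11.5129 / -1.5367 ≈ 7.492
Smallest integer k satisfying the bound: 8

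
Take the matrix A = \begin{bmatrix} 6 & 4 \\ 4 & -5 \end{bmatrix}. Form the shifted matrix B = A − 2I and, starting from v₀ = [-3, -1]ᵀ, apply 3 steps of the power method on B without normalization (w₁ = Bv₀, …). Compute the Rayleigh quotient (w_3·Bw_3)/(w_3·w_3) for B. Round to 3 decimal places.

μ ≈ 5.290

B = A − 2I has rows (4, 4); (4, -7)
w1 = Bv₀ = (4·(-3) + 4·(-1); 4·(-3) + (-7)·(-1)) = (-16, -5)
w2 = Bw1 = (4·(-16) + 4·(-5); 4·(-16) + (-7)·(-5)) = (-84, -29)
w3 = Bw2 = (-452, -133)
Bw3 = (-2340, -877)
w3·Bw3 = 1174321; w3·w3 = 221993; μ ≈ 1174321/221993 = 5.290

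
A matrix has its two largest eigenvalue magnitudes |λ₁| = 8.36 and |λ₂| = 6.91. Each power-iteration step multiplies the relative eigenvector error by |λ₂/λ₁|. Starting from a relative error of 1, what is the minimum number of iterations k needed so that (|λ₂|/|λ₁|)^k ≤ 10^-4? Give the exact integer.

|λ₂/λ₁| = 6.91/8.36 = 0.82656
Need k ≥ ln(10^-4) / ln(0.82656) = -9.2103 / -0.1905 ≈ 48.351
Smallest integer k satisfying the bound: 49

49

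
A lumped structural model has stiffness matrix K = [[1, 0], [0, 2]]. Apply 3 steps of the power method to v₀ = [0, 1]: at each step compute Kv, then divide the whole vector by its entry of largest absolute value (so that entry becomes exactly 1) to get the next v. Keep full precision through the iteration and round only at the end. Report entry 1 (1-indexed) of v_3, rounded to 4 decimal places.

Kv0 = (0.00000, 2.00000); divide by 2.00000 → v1 = (0.00000, 1.00000)
Kv1 = (0.00000, 2.00000); divide by 2.00000 → v2 = (0.00000, 1.00000)
Kv2 = (0.00000, 2.00000); divide by 2.00000 → v3 = (0.00000, 1.00000)
Requested entry of v3: 0/8 = 0.0000

0.0000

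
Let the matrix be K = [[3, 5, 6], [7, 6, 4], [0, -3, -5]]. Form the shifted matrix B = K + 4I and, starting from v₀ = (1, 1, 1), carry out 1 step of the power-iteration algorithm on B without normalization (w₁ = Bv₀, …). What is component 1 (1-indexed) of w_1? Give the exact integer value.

B = K + 4I has rows (7, 5, 6); (7, 10, 4); (0, -3, -1)
w1 = Bv₀ = (18, 21, -4)
Requested component of w1: 18

18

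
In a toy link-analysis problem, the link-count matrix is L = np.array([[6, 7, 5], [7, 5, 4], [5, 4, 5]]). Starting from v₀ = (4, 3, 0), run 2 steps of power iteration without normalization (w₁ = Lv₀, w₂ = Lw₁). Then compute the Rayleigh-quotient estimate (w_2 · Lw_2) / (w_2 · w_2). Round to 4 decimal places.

w1 = Lv₀ = (45, 43, 32)
w2 = Lw1 = (731, 658, 557)
Lw2 = (11777, 10635, 9072)
w2·Lw2 = 731·11777 + 658·10635 + 557·9072 = 20659921; w2·w2 = 731·731 + 658·658 + 557·557 = 1277574
λ ≈ 20659921/1277574 = 16.1712

λ ≈ 16.1712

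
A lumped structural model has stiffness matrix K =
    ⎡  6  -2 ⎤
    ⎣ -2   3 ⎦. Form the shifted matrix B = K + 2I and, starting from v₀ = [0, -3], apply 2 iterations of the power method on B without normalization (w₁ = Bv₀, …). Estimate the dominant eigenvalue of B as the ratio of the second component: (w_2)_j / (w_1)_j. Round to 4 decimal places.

B = K + 2I has rows (8, -2); (-2, 5)
w1 = Bv₀ = (8·0 + (-2)·(-3); (-2)·0 + 5·(-3)) = (6, -15)
w2 = Bw1 = (8·6 + (-2)·(-15); (-2)·6 + 5·(-15)) = (78, -87)
Ratio: -87/-15 = 5.8000

5.8000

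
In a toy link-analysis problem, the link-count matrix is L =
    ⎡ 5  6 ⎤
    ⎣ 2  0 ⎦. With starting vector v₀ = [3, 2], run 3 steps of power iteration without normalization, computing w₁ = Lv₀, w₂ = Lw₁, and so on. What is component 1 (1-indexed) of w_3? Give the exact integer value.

1179

w1 = Lv₀ = (27, 6)
w2 = Lw1 = (171, 54)
w3 = Lw2 = (1179, 342)
The requested component of w3 is 1179.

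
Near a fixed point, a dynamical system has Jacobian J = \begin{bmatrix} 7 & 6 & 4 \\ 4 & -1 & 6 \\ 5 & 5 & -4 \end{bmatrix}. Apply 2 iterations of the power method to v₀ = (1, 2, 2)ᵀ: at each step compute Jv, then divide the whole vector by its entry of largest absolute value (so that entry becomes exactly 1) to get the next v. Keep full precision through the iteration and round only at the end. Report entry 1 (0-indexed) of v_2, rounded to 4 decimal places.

0.4518

Jv0 = (27.00000, 14.00000, 7.00000); divide by 27.00000 → v1 = (1.00000, 0.51852, 0.25926)
Jv1 = (11.14815, 5.03704, 6.55556); divide by 11.14815 → v2 = (1.00000, 0.45183, 0.58804)
Requested entry of v2: 136/301 = 0.4518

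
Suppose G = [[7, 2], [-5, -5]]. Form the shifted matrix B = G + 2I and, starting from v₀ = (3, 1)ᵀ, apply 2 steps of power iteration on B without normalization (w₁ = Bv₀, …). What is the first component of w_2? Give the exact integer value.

225

B = G + 2I has rows (9, 2); (-5, -3)
w1 = Bv₀ = (29, -18)
w2 = Bw1 = (225, -91)
Requested component of w2: 225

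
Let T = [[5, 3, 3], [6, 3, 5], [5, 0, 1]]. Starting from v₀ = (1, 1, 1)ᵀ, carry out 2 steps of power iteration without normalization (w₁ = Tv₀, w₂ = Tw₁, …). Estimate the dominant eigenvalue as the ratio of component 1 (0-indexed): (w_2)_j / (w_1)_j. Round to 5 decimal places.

w1 = Tv₀ = (5·1 + 3·1 + 3·1; 6·1 + 3·1 + 5·1; 5·1 + 0·1 + 1·1) = (11, 14, 6)
w2 = Tw1 = (5·11 + 3·14 + 3·6; 6·11 + 3·14 + 5·6; 5·11 + 0·14 + 1·6) = (115, 138, 61)
Ratio at component: 138 / 14 = 9.85714

9.85714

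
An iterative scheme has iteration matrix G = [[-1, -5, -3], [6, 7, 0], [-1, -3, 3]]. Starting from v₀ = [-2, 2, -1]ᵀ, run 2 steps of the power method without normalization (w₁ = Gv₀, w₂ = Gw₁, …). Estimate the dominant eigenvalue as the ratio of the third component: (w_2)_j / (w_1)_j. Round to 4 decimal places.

w1 = Gv₀ = ((-1)·(-2) + (-5)·2 + (-3)·(-1); 6·(-2) + 7·2 + 0·(-1); (-1)·(-2) + (-3)·2 + 3·(-1)) = (-5, 2, -7)
w2 = Gw1 = ((-1)·(-5) + (-5)·2 + (-3)·(-7); 6·(-5) + 7·2 + 0·(-7); (-1)·(-5) + (-3)·2 + 3·(-7)) = (16, -16, -22)
Ratio at component: -22 / -7 = 3.1429

λ ≈ 3.1429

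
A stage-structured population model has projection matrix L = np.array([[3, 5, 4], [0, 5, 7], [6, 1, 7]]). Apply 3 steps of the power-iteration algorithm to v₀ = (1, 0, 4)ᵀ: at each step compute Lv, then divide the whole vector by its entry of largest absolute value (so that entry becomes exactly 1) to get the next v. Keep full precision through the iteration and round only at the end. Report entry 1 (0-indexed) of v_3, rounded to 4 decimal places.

Lv0 = (19.00000, 28.00000, 34.00000); divide by 34.00000 → v1 = (0.55882, 0.82353, 1.00000)
Lv1 = (9.79412, 11.11765, 11.17647); divide by 11.17647 → v2 = (0.87632, 0.99474, 1.00000)
Lv2 = (11.60263, 11.97368, 13.25263); divide by 13.25263 → v3 = (0.87550, 0.90349, 1.00000)
Requested entry of v3: 4550/5036 = 0.9035

0.9035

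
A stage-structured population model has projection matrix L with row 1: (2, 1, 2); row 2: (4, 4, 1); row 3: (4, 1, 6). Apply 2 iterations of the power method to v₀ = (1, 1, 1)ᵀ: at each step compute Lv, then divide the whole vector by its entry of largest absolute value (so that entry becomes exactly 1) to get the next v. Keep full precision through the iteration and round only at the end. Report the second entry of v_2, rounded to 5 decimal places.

Lv0 = (5.000000, 9.000000, 11.000000); divide by 11.000000 → v1 = (0.454545, 0.818182, 1.000000)
Lv1 = (3.727273, 6.090909, 8.636364); divide by 8.636364 → v2 = (0.431579, 0.705263, 1.000000)
Requested entry of v2: 67/95 = 0.70526

0.70526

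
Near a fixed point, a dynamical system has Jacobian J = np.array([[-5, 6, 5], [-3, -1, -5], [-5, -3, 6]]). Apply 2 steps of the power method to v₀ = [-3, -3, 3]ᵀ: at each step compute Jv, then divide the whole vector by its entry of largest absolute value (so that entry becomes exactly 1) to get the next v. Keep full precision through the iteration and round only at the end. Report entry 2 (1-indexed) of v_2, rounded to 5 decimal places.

Jv0 = (12.000000, -3.000000, 42.000000); divide by 42.000000 → v1 = (0.285714, -0.071429, 1.000000)
Jv1 = (3.142857, -5.785714, 4.785714); divide by -5.785714 → v2 = (-0.543210, 1.000000, -0.827160)
Requested entry of v2: -243/-243 = 1.00000

1.00000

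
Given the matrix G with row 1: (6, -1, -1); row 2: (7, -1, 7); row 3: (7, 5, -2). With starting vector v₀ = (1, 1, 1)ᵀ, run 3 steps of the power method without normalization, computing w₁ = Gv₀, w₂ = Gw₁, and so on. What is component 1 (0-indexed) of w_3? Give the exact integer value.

w1 = Gv₀ = (4, 13, 10)
w2 = Gw1 = (1, 85, 73)
w3 = Gw2 = (-152, 433, 286)
The requested component of w3 is 433.

433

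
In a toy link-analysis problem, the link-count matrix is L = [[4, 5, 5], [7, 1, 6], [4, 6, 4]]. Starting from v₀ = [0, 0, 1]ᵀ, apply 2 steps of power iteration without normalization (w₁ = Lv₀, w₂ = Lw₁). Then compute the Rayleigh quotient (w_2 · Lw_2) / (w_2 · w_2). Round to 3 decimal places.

14.025

w1 = Lv₀ = (4·0 + 5·0 + 5·1; 7·0 + 1·0 + 6·1; 4·0 + 6·0 + 4·1) = (5, 6, 4)
w2 = Lw1 = (4·5 + 5·6 + 5·4; 7·5 + 1·6 + 6·4; 4·5 + 6·6 + 4·4) = (70, 65, 72)
Lw2 = (965, 987, 958)
w2·Lw2 = 70·965 + 65·987 + 72·958 = 200681; w2·w2 = 70·70 + 65·65 + 72·72 = 14309
λ ≈ 200681/14309 = 14.025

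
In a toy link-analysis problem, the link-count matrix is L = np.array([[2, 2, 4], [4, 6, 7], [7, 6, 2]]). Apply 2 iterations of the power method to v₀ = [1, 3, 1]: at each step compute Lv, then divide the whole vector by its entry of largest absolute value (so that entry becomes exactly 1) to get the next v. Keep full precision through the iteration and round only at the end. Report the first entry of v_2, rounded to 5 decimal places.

Lv0 = (12.000000, 29.000000, 27.000000); divide by 29.000000 → v1 = (0.413793, 1.000000, 0.931034)
Lv1 = (6.551724, 14.172414, 10.758621); divide by 14.172414 → v2 = (0.462287, 1.000000, 0.759124)
Requested entry of v2: 190/411 = 0.46229

0.46229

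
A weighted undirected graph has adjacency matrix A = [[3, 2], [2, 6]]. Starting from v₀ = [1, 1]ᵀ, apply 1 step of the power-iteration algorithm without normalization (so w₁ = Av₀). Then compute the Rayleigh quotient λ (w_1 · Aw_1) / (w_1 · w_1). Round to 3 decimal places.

λ ≈ 6.955

w1 = Av₀ = (3·1 + 2·1; 2·1 + 6·1) = (5, 8)
Aw1 = (31, 58)
w1·Aw1 = 5·31 + 8·58 = 619; w1·w1 = 5·5 + 8·8 = 89
λ ≈ 619/89 = 6.955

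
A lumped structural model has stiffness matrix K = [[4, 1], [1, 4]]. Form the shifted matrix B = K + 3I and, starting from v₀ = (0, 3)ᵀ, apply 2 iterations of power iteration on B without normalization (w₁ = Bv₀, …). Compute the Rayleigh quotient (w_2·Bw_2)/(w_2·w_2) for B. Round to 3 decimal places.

μ ≈ 7.519

B = K + 3I has rows (7, 1); (1, 7)
w1 = Bv₀ = (7·0 + 1·3; 1·0 + 7·3) = (3, 21)
w2 = Bw1 = (7·3 + 1·21; 1·3 + 7·21) = (42, 150)
Bw2 = (444, 1092)
w2·Bw2 = 182448; w2·w2 = 24264; μ ≈ 182448/24264 = 7.519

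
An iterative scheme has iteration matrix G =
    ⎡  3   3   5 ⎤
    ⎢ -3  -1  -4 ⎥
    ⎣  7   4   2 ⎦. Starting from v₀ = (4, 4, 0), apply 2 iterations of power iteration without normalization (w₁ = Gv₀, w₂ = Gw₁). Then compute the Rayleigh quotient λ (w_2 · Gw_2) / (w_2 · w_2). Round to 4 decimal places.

λ ≈ 5.0637

w1 = Gv₀ = (24, -16, 44)
w2 = Gw1 = (244, -232, 192)
Gw2 = (996, -1268, 1164)
w2·Gw2 = 244·996 + (-232)·(-1268) + 192·1164 = 760688; w2·w2 = 244·244 + (-232)·(-232) + 192·192 = 150224
λ ≈ 760688/150224 = 5.0637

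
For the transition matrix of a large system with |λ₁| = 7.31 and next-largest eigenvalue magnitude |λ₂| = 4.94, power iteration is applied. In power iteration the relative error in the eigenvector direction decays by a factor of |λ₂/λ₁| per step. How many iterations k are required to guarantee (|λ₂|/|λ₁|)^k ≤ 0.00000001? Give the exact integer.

48

|λ₂/λ₁| = 4.94/7.31 = 0.67579
Need k ≥ ln(0.00000001) / ln(0.67579) = -18.4207 / -0.3919 ≈ 47.006
Smallest integer k satisfying the bound: 48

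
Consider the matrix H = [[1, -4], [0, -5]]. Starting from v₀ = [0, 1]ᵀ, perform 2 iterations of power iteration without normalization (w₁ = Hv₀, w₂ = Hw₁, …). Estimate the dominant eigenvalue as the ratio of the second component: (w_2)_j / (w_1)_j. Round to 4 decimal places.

λ ≈ -5.0000

w1 = Hv₀ = (-4, -5)
w2 = Hw1 = (16, 25)
Ratio at component: 25 / -5 = -5.0000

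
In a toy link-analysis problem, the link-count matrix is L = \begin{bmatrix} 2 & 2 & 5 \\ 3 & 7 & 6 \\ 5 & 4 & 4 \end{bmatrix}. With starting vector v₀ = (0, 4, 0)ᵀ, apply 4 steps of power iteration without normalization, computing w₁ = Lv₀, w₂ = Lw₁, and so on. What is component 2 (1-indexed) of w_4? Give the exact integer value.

w1 = Lv₀ = (2·0 + 2·4 + 5·0; 3·0 + 7·4 + 6·0; 5·0 + 4·4 + 4·0) = (8, 28, 16)
w2 = Lw1 = (2·8 + 2·28 + 5·16; 3·8 + 7·28 + 6·16; 5·8 + 4·28 + 4·16) = (152, 316, 216)
w3 = Lw2 = (2016, 3964, 2888)
w4 = Lw3 = (26400, 51124, 37488)
The requested component of w4 is 51124.

51124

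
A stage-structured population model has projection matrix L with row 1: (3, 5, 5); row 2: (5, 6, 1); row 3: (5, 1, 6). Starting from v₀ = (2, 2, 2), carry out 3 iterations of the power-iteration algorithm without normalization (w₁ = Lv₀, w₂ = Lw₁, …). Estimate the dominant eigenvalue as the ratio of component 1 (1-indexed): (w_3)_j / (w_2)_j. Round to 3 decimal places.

w1 = Lv₀ = (26, 24, 24)
w2 = Lw1 = (318, 298, 298)
w3 = Lw2 = (3934, 3676, 3676)
Ratio at component: 3934 / 318 = 12.371

12.371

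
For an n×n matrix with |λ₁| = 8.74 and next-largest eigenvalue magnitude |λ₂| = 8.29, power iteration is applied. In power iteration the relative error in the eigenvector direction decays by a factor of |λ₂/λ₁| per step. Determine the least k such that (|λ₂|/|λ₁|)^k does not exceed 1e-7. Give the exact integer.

305

|λ₂/λ₁| = 8.29/8.74 = 0.94851
Need k ≥ ln(1e-7) / ln(0.94851) = -16.1181 / -0.0529 ≈ 304.919
Smallest integer k satisfying the bound: 305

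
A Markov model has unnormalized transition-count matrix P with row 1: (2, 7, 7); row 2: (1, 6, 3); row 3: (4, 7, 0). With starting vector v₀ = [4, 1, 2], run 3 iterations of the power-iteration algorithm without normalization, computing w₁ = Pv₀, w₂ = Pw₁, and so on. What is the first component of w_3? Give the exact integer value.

w1 = Pv₀ = (29, 16, 23)
w2 = Pw1 = (331, 194, 228)
w3 = Pw2 = (3616, 2179, 2682)
The requested component of w3 is 3616.

3616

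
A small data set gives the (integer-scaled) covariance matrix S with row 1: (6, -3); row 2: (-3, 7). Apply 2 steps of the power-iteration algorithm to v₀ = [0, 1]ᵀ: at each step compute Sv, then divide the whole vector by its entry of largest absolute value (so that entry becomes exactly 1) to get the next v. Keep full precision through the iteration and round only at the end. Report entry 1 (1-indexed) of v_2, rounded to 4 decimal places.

Sv0 = (-3.00000, 7.00000); divide by 7.00000 → v1 = (-0.42857, 1.00000)
Sv1 = (-5.57143, 8.28571); divide by 8.28571 → v2 = (-0.67241, 1.00000)
Requested entry of v2: -39/58 = -0.6724

-0.6724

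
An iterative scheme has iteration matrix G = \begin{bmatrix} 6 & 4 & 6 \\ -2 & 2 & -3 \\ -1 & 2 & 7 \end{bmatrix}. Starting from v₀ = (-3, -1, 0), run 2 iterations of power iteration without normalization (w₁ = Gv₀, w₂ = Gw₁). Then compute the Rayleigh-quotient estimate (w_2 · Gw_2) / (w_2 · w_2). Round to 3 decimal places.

w1 = Gv₀ = (6·(-3) + 4·(-1) + 6·0; (-2)·(-3) + 2·(-1) + (-3)·0; (-1)·(-3) + 2·(-1) + 7·0) = (-22, 4, 1)
w2 = Gw1 = (6·(-22) + 4·4 + 6·1; (-2)·(-22) + 2·4 + (-3)·1; (-1)·(-22) + 2·4 + 7·1) = (-110, 49, 37)
Gw2 = (-242, 207, 467)
w2·Gw2 = (-110)·(-242) + 49·207 + 37·467 = 54042; w2·w2 = (-110)·(-110) + 49·49 + 37·37 = 15870
λ ≈ 54042/15870 = 3.405

3.405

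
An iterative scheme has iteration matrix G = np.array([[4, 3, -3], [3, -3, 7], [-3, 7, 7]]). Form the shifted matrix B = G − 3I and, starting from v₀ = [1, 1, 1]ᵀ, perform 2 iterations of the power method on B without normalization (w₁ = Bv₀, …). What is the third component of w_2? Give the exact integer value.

57

B = G − 3I has rows (1, 3, -3); (3, -6, 7); (-3, 7, 4)
w1 = Bv₀ = (1·1 + 3·1 + (-3)·1; 3·1 + (-6)·1 + 7·1; (-3)·1 + 7·1 + 4·1) = (1, 4, 8)
w2 = Bw1 = (1·1 + 3·4 + (-3)·8; 3·1 + (-6)·4 + 7·8; (-3)·1 + 7·4 + 4·8) = (-11, 35, 57)
Requested component of w2: 57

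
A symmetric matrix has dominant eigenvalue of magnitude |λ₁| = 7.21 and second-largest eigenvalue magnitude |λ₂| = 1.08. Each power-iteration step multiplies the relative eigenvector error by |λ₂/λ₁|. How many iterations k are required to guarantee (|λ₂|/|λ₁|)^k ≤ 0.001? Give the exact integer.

4

|λ₂/λ₁| = 1.08/7.21 = 0.14979
Need k ≥ ln(0.001) / ln(0.14979) = -6.9078 / -1.8985 ≈ 3.639
Smallest integer k satisfying the bound: 4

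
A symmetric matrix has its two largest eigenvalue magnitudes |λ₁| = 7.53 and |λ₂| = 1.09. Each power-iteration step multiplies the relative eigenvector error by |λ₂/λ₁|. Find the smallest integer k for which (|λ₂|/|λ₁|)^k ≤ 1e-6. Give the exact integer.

|λ₂/λ₁| = 1.09/7.53 = 0.14475
Need k ≥ ln(1e-6) / ln(0.14475) = -13.8155 / -1.9327 ≈ 7.148
Smallest integer k satisfying the bound: 8

8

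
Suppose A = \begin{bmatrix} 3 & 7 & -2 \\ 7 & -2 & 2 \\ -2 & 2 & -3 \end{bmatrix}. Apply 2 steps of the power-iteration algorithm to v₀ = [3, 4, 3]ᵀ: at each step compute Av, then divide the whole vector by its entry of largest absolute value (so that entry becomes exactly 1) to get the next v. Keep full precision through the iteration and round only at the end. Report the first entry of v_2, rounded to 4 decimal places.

Av0 = (31.00000, 19.00000, -7.00000); divide by 31.00000 → v1 = (1.00000, 0.61290, -0.22581)
Av1 = (7.74194, 5.32258, -0.09677); divide by 7.74194 → v2 = (1.00000, 0.68750, -0.01250)
Requested entry of v2: 240/240 = 1.0000

1.0000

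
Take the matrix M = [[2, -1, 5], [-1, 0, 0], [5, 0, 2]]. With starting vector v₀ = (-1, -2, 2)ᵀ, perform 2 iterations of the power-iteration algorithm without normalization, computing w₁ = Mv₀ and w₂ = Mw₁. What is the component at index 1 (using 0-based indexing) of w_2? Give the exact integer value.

w1 = Mv₀ = (2·(-1) + (-1)·(-2) + 5·2; (-1)·(-1) + 0·(-2) + 0·2; 5·(-1) + 0·(-2) + 2·2) = (10, 1, -1)
w2 = Mw1 = (2·10 + (-1)·1 + 5·(-1); (-1)·10 + 0·1 + 0·(-1); 5·10 + 0·1 + 2·(-1)) = (14, -10, 48)
The requested component of w2 is -10.

-10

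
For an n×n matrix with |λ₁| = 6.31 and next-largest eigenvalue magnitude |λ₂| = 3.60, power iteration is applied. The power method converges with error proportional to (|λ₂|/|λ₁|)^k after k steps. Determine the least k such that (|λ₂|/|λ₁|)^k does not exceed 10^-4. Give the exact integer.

17

|λ₂/λ₁| = 3.60/6.31 = 0.57052
Need k ≥ ln(10^-4) / ln(0.57052) = -9.2103 / -0.5612 ≈ 16.412
Smallest integer k satisfying the bound: 17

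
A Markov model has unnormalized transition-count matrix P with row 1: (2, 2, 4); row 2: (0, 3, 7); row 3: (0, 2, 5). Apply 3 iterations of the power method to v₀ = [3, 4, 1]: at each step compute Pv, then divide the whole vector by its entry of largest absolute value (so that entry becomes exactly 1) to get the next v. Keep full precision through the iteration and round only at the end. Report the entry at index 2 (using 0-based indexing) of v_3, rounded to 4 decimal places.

0.6961

Pv0 = (18.00000, 19.00000, 13.00000); divide by 19.00000 → v1 = (0.94737, 1.00000, 0.68421)
Pv1 = (6.63158, 7.78947, 5.42105); divide by 7.78947 → v2 = (0.85135, 1.00000, 0.69595)
Pv2 = (6.48649, 7.87162, 5.47973); divide by 7.87162 → v3 = (0.82403, 1.00000, 0.69614)
Requested entry of v3: 811/1165 = 0.6961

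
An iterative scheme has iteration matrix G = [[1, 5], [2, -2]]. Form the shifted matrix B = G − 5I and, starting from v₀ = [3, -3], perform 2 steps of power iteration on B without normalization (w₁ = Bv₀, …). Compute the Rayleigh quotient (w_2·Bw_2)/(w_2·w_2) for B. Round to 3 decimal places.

B = G − 5I has rows (-4, 5); (2, -7)
w1 = Bv₀ = ((-4)·3 + 5·(-3); 2·3 + (-7)·(-3)) = (-27, 27)
w2 = Bw1 = ((-4)·(-27) + 5·27; 2·(-27) + (-7)·27) = (243, -243)
Bw2 = (-2187, 2187)
w2·Bw2 = -1062882; w2·w2 = 118098; μ ≈ -1062882/118098 = -9.000

μ ≈ -9.000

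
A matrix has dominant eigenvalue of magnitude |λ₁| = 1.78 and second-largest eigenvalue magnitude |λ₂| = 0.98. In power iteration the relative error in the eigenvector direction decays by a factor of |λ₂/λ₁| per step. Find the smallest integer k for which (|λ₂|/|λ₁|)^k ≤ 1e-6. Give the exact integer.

24

|λ₂/λ₁| = 0.98/1.78 = 0.55056
Need k ≥ ln(1e-6) / ln(0.55056) = -13.8155 / -0.5968 ≈ 23.149
Smallest integer k satisfying the bound: 24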